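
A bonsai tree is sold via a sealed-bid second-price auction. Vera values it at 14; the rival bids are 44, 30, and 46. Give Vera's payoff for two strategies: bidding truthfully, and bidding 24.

Truthful: 0; alternative: 0.

The highest competing bid is 46.
Bidding truthfully at 14: the top bid is 46 (a rival), so Vera loses. Payoff = 0.
Bidding 24: the top bid is 46 (a rival), so Vera loses. Payoff = 0.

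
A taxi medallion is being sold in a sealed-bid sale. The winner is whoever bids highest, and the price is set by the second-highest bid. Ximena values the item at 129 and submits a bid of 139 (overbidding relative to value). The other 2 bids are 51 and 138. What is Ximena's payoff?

Payoff = -9.

Highest competing bid: 138.
Ximena's bid 139 is the highest overall, so Ximena wins and pays the second-highest bid, 138.
Payoff = value − price = 129 − 138 = -9.
Overbidding won the item at a price above value — truthful bidding would have avoided this loss.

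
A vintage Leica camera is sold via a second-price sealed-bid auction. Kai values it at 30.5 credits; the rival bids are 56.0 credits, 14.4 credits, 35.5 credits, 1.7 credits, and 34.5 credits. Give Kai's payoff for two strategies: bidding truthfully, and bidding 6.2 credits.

The highest competing bid is 56.0 credits.
Bidding truthfully at 30.5 credits: the top bid is 56.0 credits (a rival), so Kai loses. Payoff = 0.0 credits.
Bidding 6.2 credits: the top bid is 56.0 credits (a rival), so Kai loses. Payoff = 0.0 credits.
The bid only affects whether you win, not the price — here both bids land on the same side of the top rival bid, so the deviation is payoff-neutral.

Truthful: 0.0 credits; alternative: 0.0 credits.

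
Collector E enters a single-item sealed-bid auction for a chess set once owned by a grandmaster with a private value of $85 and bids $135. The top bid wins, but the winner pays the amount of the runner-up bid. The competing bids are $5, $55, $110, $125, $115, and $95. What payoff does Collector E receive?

Payoff = -$40.

Highest competing bid: $125.
Collector E's bid $135 is the highest overall, so Collector E wins and pays the second-highest bid, $125.
Payoff = value − price = $85 − $125 = -$40.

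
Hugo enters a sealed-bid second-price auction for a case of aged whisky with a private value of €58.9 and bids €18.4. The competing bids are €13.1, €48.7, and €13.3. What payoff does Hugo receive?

Highest competing bid: €48.7.
Hugo's bid €18.4 is not the highest, so Hugo loses, pays nothing, and earns zero payoff.

Hugo's payoff: €0.0.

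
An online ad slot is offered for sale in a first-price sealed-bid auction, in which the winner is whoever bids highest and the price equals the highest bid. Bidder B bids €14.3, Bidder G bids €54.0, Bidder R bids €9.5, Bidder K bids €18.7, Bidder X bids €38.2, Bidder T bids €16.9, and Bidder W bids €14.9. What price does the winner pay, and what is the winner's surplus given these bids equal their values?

Sorted high to low: Bidder G €54.0, then Bidder X €38.2, then Bidder K €18.7, then Bidder T €16.9, then Bidder W €14.9, then Bidder B €14.3, then Bidder R €9.5.
Bidder G is the highest bidder, so Bidder G wins.
Under the first-price rule, the price is the highest bid: €54.0.
Surplus = €54.0 − €54.0 = €0.0.

Price €54.0; surplus €0.0.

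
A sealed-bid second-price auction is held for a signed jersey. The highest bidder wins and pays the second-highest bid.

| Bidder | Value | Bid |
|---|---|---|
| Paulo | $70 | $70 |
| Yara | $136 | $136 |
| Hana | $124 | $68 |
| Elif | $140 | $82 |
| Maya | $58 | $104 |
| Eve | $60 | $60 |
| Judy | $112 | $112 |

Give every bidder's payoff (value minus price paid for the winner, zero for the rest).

Payoffs: Paulo $0, Yara $24, Hana $0, Elif $0, Maya $0, Eve $0, Judy $0.

Bids in descending order: Yara $136, then Judy $112, then Maya $104, then Elif $82, then Paulo $70, then Hana $68, then Eve $60.
Yara has the top bid and wins; the price is the second-highest bid, $112.
Yara's payoff = $136 − $112 = $24. All other bidders lose, so their payoff is 0.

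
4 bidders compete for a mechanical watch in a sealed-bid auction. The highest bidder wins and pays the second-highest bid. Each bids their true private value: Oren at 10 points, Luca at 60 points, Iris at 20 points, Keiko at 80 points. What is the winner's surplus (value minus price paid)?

20 points

Ordered from highest: Keiko 80 points, then Luca 60 points, then Iris 20 points, then Oren 10 points.
Keiko wins with the top bid and pays the second-highest, 60 points.
Surplus = 80 points − 60 points = 20 points.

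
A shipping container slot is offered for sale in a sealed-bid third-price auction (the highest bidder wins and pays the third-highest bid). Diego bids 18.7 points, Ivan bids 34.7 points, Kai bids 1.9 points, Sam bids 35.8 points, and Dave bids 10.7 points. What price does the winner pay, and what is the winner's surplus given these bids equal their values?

Bids in descending order: Sam 35.8 points > Ivan 34.7 points > Diego 18.7 points > Dave 10.7 points > Kai 1.9 points.
Sam is the highest bidder, so Sam wins.
Under the third-price rule, the price is the third-highest bid: 18.7 points.
Surplus = 35.8 points − 18.7 points = 17.1 points.

Price 18.7 points; surplus 17.1 points.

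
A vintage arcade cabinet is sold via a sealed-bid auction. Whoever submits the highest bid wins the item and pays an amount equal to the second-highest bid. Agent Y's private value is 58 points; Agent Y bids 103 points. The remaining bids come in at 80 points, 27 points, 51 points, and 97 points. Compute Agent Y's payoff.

-39 points

Highest competing bid: 97 points.
Agent Y's bid 103 points is the highest overall, so Agent Y wins and pays the second-highest bid, 97 points.
Payoff = value − price = 58 points − 97 points = -39 points.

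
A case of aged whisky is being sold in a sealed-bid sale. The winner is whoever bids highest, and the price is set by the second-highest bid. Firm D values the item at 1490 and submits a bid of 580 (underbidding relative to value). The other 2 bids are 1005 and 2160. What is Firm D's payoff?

Highest competing bid: 2160.
Firm D's bid 580 is not the highest, so Firm D loses, pays nothing, and earns zero payoff.

Firm D's payoff: 0.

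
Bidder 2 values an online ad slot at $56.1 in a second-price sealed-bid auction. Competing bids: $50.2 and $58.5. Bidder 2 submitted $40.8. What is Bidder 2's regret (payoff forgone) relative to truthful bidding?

The highest competing bid is $58.5.
Bidding truthfully at $56.1: the top bid is $58.5 (a rival), so Bidder 2 loses. Payoff = $0.0.
Bidding $40.8: the top bid is $58.5 (a rival), so Bidder 2 loses. Payoff = $0.0.
Regret = truthful payoff − actual payoff = $0.0 − $0.0 = $0.0.
The bid only affects whether you win, not the price — here both bids land on the same side of the top rival bid, so the deviation is payoff-neutral.

Regret: $0.0.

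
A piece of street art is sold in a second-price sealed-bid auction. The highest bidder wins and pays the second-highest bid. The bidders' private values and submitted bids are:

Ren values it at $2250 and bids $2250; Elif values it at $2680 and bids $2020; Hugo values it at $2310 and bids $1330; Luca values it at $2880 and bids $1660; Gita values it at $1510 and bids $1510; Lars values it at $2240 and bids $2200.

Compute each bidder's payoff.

Payoffs: Ren $50, Elif $0, Hugo $0, Luca $0, Gita $0, Lars $0.

Bids in descending order: Ren $2250; Lars $2200; Elif $2020; Luca $1660; Gita $1510; Hugo $1330.
Ren has the top bid and wins; the price is the second-highest bid, $2200.
Ren's payoff = $2250 − $2200 = $50. All other bidders lose, so their payoff is 0.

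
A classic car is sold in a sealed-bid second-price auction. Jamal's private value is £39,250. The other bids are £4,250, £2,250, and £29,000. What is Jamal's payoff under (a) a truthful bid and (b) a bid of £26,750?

The highest competing bid is £29,000.
Bidding truthfully at £39,250: Jamal has the top bid, wins, and pays the second-highest bid £29,000. Payoff = £39,250 − £29,000 = £10,250.
Bidding £26,750: the top bid is £29,000 (a rival), so Jamal loses. Payoff = £0.
This is the dominant-strategy logic: truthful bidding weakly beats any alternative.

Truthful: £10,250; alternative: £0.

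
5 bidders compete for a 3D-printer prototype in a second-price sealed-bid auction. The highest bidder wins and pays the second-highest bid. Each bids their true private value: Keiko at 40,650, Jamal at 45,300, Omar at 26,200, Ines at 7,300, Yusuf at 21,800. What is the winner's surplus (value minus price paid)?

Winner's surplus: 4,650.

Bids in descending order: Jamal 45,300 > Keiko 40,650 > Omar 26,200 > Yusuf 21,800 > Ines 7,300.
Jamal wins with the top bid and pays the second-highest, 40,650.
Surplus = 45,300 − 40,650 = 4,650.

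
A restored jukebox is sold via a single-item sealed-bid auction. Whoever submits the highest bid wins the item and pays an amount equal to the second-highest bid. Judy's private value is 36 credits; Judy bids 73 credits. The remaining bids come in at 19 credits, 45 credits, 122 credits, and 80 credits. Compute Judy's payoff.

Highest competing bid: 122 credits.
Judy's bid 73 credits is not the highest, so Judy loses, pays nothing, and earns zero payoff.

Judy's payoff: 0 credits.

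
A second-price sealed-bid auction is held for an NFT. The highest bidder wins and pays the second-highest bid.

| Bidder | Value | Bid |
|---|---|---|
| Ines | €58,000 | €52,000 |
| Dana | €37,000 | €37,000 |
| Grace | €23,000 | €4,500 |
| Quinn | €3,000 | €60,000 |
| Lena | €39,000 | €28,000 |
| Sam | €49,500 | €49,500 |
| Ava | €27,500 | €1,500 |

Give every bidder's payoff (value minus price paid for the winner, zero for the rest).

Ines €0, Dana €0, Grace €0, Quinn -€49,000, Lena €0, Sam €0, Ava €0.

Ordered from highest: Quinn €60,000 > Ines €52,000 > Sam €49,500 > Dana €37,000 > Lena €28,000 > Grace €4,500 > Ava €1,500.
Quinn has the top bid and wins; the price is the second-highest bid, €52,000.
Quinn's payoff = €3,000 − €52,000 = -€49,000. All other bidders lose, so their payoff is 0.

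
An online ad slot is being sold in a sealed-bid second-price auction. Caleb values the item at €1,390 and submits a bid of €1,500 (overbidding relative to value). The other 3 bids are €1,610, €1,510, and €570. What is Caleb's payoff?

Payoff = €0.

Highest competing bid: €1,610.
Caleb's bid €1,500 is not the highest, so Caleb loses, pays nothing, and earns zero payoff.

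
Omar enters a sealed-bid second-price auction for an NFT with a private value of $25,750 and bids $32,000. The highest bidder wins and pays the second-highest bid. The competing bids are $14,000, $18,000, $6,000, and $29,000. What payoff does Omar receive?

Payoff = -$3,250.

Highest competing bid: $29,000.
Omar's bid $32,000 is the highest overall, so Omar wins and pays the second-highest bid, $29,000.
Payoff = value − price = $25,750 − $29,000 = -$3,250.
Overbidding won the item at a price above value — truthful bidding would have avoided this loss.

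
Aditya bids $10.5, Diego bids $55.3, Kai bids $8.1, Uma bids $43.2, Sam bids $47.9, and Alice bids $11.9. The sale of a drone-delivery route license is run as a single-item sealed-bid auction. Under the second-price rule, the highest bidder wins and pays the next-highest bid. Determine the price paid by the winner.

$47.9

Ordered from highest: Diego $55.3; Sam $47.9; Uma $43.2; Alice $11.9; Aditya $10.5; Kai $8.1.
Diego has the highest bid, so Diego wins.
The second-highest bid is $47.9, so that is what Diego pays.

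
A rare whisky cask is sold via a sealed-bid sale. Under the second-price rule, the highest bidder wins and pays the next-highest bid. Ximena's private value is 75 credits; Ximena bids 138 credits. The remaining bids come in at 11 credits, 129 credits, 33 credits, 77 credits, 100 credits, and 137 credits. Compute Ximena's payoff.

Highest competing bid: 137 credits.
Ximena's bid 138 credits is the highest overall, so Ximena wins and pays the second-highest bid, 137 credits.
Payoff = value − price = 75 credits − 137 credits = -62 credits.
Overbidding won the item at a price above value — truthful bidding would have avoided this loss.

Ximena's payoff: -62 credits.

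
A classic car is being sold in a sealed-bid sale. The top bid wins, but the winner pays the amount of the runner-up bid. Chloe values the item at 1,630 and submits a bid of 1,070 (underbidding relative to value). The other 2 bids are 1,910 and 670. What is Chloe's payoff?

Highest competing bid: 1,910.
Chloe's bid 1,070 is not the highest, so Chloe loses, pays nothing, and earns zero payoff.

0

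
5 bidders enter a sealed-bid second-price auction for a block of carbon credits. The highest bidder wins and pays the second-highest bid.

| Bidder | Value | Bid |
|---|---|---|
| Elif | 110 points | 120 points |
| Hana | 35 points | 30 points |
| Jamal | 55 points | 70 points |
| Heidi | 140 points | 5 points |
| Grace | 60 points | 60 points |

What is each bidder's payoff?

Payoffs: Elif 40 points, Hana 0 points, Jamal 0 points, Heidi 0 points, Grace 0 points.

Ranking the bids: Elif 120 points, then Jamal 70 points, then Grace 60 points, then Hana 30 points, then Heidi 5 points.
Elif has the top bid and wins; the price is the second-highest bid, 70 points.
Elif's payoff = 110 points − 70 points = 40 points. All other bidders lose, so their payoff is 0.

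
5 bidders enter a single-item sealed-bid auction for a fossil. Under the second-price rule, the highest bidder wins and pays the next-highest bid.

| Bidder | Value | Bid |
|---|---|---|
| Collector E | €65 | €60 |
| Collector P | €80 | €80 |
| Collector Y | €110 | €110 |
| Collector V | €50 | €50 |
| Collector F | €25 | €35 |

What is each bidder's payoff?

Sorted high to low: Collector Y €110; Collector P €80; Collector E €60; Collector V €50; Collector F €35.
Collector Y has the top bid and wins; the price is the second-highest bid, €80.
Collector Y's payoff = €110 − €80 = €30. All other bidders lose, so their payoff is 0.

Payoffs: Collector E €0, Collector P €0, Collector Y €30, Collector V €0, Collector F €0.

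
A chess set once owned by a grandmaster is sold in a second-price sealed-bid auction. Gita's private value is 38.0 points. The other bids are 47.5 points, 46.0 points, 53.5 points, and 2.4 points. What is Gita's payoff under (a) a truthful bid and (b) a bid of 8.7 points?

Truthful: 0.0 points; alternative: 0.0 points.

The highest competing bid is 53.5 points.
Bidding truthfully at 38.0 points: the top bid is 53.5 points (a rival), so Gita loses. Payoff = 0.0 points.
Bidding 8.7 points: the top bid is 53.5 points (a rival), so Gita loses. Payoff = 0.0 points.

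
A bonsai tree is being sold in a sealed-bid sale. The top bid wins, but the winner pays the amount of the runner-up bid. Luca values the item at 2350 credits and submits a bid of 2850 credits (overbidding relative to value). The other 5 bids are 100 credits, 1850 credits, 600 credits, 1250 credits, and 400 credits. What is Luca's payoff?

Payoff = 500 credits.

Highest competing bid: 1850 credits.
Luca's bid 2850 credits is the highest overall, so Luca wins and pays the second-highest bid, 1850 credits.
Payoff = value − price = 2350 credits − 1850 credits = 500 credits.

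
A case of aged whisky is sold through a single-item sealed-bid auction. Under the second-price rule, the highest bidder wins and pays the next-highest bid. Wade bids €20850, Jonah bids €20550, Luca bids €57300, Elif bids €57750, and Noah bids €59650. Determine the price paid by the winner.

€57750

Ranking the bids: Noah €59650; Elif €57750; Luca €57300; Wade €20850; Jonah €20550.
Noah has the highest bid, so Noah wins.
The second-highest bid is €57750, so that is what Noah pays.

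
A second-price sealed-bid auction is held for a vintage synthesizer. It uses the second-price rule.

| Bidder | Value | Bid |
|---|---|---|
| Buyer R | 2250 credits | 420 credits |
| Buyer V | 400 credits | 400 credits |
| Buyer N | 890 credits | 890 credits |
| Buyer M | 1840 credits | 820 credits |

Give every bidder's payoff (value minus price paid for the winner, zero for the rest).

Buyer R 0 credits, Buyer V 0 credits, Buyer N 70 credits, Buyer M 0 credits.

Sorted high to low: Buyer N 890 credits > Buyer M 820 credits > Buyer R 420 credits > Buyer V 400 credits.
Buyer N has the top bid and wins; the price is the second-highest bid, 820 credits.
Buyer N's payoff = 890 credits − 820 credits = 70 credits. All other bidders lose, so their payoff is 0.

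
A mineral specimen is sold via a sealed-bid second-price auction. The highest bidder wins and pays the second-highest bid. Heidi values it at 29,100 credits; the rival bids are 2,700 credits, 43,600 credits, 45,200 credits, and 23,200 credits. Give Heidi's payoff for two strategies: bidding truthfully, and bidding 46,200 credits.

The highest competing bid is 45,200 credits.
Bidding truthfully at 29,100 credits: the top bid is 45,200 credits (a rival), so Heidi loses. Payoff = 0 credits.
Bidding 46,200 credits: Heidi has the top bid, wins, and pays the second-highest bid 45,200 credits. Payoff = 29,100 credits − 45,200 credits = -16,100 credits.
This is the dominant-strategy logic: truthful bidding weakly beats any alternative.

Truthful: 0 credits; alternative: -16,100 credits.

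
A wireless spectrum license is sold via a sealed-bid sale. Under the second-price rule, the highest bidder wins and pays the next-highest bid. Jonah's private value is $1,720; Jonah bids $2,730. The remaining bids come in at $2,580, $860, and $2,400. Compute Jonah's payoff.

Highest competing bid: $2,580.
Jonah's bid $2,730 is the highest overall, so Jonah wins and pays the second-highest bid, $2,580.
Payoff = value − price = $1,720 − $2,580 = -$860.
Overbidding won the item at a price above value — truthful bidding would have avoided this loss.

Payoff = -$860.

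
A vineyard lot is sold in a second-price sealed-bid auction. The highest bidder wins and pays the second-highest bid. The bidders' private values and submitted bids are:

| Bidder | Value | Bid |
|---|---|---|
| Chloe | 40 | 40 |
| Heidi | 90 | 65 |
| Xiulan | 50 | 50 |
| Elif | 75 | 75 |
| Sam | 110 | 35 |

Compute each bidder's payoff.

Ranking the bids: Elif 75, then Heidi 65, then Xiulan 50, then Chloe 40, then Sam 35.
Elif has the top bid and wins; the price is the second-highest bid, 65.
Elif's payoff = 75 − 65 = 10. All other bidders lose, so their payoff is 0.

Chloe 0, Heidi 0, Xiulan 0, Elif 10, Sam 0.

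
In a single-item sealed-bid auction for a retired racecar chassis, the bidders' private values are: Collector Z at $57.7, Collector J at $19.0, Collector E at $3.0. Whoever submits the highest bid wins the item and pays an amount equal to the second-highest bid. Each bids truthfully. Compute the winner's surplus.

$38.7

Sorted high to low: Collector Z $57.7 > Collector J $19.0 > Collector E $3.0.
Collector Z wins with the top bid and pays the second-highest, $19.0.
Surplus = $57.7 − $19.0 = $38.7.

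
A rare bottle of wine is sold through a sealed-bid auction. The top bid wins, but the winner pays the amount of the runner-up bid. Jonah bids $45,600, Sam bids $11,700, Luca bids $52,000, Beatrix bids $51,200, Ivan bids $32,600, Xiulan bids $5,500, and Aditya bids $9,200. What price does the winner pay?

Sorted high to low: Luca $52,000 > Beatrix $51,200 > Jonah $45,600 > Ivan $32,600 > Sam $11,700 > Aditya $9,200 > Xiulan $5,500.
Luca has the highest bid, so Luca wins.
The second-highest bid is $51,200, so that is what Luca pays.

The winner pays $51,200.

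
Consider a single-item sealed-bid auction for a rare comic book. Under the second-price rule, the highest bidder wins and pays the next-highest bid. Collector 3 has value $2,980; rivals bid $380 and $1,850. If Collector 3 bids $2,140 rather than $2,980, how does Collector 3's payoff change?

$0

The highest competing bid is $1,850.
Bidding truthfully at $2,980: Collector 3 has the top bid, wins, and pays the second-highest bid $1,850. Payoff = $2,980 − $1,850 = $1,130.
Bidding $2,140: Collector 3 has the top bid, wins, and pays the second-highest bid $1,850. Payoff = $2,980 − $1,850 = $1,130.
Change = $1,130 − $1,130 = $0.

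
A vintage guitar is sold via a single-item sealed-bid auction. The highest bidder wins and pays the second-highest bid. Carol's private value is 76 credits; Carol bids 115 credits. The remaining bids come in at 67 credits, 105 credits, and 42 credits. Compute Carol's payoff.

-29 credits

Highest competing bid: 105 credits.
Carol's bid 115 credits is the highest overall, so Carol wins and pays the second-highest bid, 105 credits.
Payoff = value − price = 76 credits − 105 credits = -29 credits.
Overbidding won the item at a price above value — truthful bidding would have avoided this loss.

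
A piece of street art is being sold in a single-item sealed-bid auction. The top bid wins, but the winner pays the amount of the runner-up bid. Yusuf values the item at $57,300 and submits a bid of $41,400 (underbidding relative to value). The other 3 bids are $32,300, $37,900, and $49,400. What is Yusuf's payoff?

Highest competing bid: $49,400.
Yusuf's bid $41,400 is not the highest, so Yusuf loses, pays nothing, and earns zero payoff.

Payoff = $0.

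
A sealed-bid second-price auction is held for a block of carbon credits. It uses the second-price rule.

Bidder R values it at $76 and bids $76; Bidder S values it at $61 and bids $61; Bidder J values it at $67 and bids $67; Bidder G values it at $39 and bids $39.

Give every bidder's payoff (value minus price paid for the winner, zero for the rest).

Bidder R $9, Bidder S $0, Bidder J $0, Bidder G $0.

Sorted high to low: Bidder R $76; Bidder J $67; Bidder S $61; Bidder G $39.
Bidder R has the top bid and wins; the price is the second-highest bid, $67.
Bidder R's payoff = $76 − $67 = $9. All other bidders lose, so their payoff is 0.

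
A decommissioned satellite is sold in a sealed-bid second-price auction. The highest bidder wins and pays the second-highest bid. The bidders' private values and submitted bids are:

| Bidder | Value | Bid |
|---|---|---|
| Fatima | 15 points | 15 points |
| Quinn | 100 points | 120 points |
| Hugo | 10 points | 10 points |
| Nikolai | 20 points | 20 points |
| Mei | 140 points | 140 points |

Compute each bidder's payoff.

Fatima 0 points, Quinn 0 points, Hugo 0 points, Nikolai 0 points, Mei 20 points.

Ordered from highest: Mei 140 points, then Quinn 120 points, then Nikolai 20 points, then Fatima 15 points, then Hugo 10 points.
Mei has the top bid and wins; the price is the second-highest bid, 120 points.
Mei's payoff = 140 points − 120 points = 20 points. All other bidders lose, so their payoff is 0.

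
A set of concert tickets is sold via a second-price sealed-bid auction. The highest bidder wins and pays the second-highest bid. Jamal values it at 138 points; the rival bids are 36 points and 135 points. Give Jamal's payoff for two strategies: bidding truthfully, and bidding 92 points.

The highest competing bid is 135 points.
Bidding truthfully at 138 points: Jamal has the top bid, wins, and pays the second-highest bid 135 points. Payoff = 138 points − 135 points = 3 points.
Bidding 92 points: the top bid is 135 points (a rival), so Jamal loses. Payoff = 0 points.
Deviating from a truthful bid can only lose payoff in a second-price auction — never gain.

(a) 3 points  (b) 0 points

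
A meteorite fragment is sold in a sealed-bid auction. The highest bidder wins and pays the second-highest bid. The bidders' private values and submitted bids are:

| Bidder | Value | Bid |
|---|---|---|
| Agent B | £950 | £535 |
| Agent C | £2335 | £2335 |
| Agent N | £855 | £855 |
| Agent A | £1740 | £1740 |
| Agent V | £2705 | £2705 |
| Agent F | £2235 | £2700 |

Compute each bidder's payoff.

Payoffs: Agent B £0, Agent C £0, Agent N £0, Agent A £0, Agent V £5, Agent F £0.

Sorted high to low: Agent V £2705; Agent F £2700; Agent C £2335; Agent A £1740; Agent N £855; Agent B £535.
Agent V has the top bid and wins; the price is the second-highest bid, £2700.
Agent V's payoff = £2705 − £2700 = £5. All other bidders lose, so their payoff is 0.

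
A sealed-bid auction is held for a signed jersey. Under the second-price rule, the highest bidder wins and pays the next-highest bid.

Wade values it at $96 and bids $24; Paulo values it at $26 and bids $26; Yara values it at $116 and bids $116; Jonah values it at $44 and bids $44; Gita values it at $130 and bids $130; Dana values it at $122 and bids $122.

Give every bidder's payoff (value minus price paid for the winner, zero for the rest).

Bids in descending order: Gita $130, then Dana $122, then Yara $116, then Jonah $44, then Paulo $26, then Wade $24.
Gita has the top bid and wins; the price is the second-highest bid, $122.
Gita's payoff = $130 − $122 = $8. All other bidders lose, so their payoff is 0.

Wade $0, Paulo $0, Yara $0, Jonah $0, Gita $8, Dana $0.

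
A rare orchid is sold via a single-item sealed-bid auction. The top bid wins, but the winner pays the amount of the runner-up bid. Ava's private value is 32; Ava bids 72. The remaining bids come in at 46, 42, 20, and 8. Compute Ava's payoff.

Highest competing bid: 46.
Ava's bid 72 is the highest overall, so Ava wins and pays the second-highest bid, 46.
Payoff = value − price = 32 − 46 = -14.

Payoff = -14.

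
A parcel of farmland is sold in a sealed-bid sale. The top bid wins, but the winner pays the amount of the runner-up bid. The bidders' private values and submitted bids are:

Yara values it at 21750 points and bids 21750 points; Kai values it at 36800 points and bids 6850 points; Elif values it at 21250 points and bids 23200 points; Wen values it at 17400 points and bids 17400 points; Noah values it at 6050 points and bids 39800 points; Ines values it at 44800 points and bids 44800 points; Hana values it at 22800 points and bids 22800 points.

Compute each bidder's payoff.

Yara 0 points, Kai 0 points, Elif 0 points, Wen 0 points, Noah 0 points, Ines 5000 points, Hana 0 points.

Ordered from highest: Ines 44800 points; Noah 39800 points; Elif 23200 points; Hana 22800 points; Yara 21750 points; Wen 17400 points; Kai 6850 points.
Ines has the top bid and wins; the price is the second-highest bid, 39800 points.
Ines's payoff = 44800 points − 39800 points = 5000 points. All other bidders lose, so their payoff is 0.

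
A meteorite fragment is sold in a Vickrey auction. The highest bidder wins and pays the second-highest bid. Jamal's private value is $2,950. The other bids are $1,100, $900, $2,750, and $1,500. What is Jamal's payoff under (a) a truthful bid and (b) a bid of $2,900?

Truthful: $200; alternative: $200.

The highest competing bid is $2,750.
Bidding truthfully at $2,950: Jamal has the top bid, wins, and pays the second-highest bid $2,750. Payoff = $2,950 − $2,750 = $200.
Bidding $2,900: Jamal has the top bid, wins, and pays the second-highest bid $2,750. Payoff = $2,950 − $2,750 = $200.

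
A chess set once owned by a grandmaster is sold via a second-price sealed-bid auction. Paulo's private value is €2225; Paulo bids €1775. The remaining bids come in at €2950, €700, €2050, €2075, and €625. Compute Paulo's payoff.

€0

Highest competing bid: €2950.
Paulo's bid €1775 is not the highest, so Paulo loses, pays nothing, and earns zero payoff.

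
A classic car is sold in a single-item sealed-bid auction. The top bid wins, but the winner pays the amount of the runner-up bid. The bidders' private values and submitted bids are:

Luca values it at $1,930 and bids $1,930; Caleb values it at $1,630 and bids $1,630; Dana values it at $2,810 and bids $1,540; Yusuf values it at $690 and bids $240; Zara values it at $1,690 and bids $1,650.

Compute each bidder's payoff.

Ordered from highest: Luca $1,930; Zara $1,650; Caleb $1,630; Dana $1,540; Yusuf $240.
Luca has the top bid and wins; the price is the second-highest bid, $1,650.
Luca's payoff = $1,930 − $1,650 = $280. All other bidders lose, so their payoff is 0.

Luca $280, Caleb $0, Dana $0, Yusuf $0, Zara $0.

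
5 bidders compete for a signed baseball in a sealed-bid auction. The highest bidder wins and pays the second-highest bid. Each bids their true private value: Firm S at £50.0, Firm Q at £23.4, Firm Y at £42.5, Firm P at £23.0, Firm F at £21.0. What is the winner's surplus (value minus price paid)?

Ordered from highest: Firm S £50.0, then Firm Y £42.5, then Firm Q £23.4, then Firm P £23.0, then Firm F £21.0.
Firm S wins with the top bid and pays the second-highest, £42.5.
Surplus = £50.0 − £42.5 = £7.5.

£7.5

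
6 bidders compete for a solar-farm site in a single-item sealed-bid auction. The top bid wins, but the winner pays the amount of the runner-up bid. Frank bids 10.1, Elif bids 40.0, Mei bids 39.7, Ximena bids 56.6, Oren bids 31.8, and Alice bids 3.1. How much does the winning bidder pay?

Ranking the bids: Ximena 56.6; Elif 40.0; Mei 39.7; Oren 31.8; Frank 10.1; Alice 3.1.
Ximena has the highest bid, so Ximena wins.
The second-highest bid is 40.0, so that is what Ximena pays.

40.0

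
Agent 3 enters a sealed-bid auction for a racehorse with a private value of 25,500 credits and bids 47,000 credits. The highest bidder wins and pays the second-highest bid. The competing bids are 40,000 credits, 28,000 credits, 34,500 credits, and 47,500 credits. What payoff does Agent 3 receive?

The bidder's payoff: 0 credits.

Highest competing bid: 47,500 credits.
Agent 3's bid 47,000 credits is not the highest, so Agent 3 loses, pays nothing, and earns zero payoff.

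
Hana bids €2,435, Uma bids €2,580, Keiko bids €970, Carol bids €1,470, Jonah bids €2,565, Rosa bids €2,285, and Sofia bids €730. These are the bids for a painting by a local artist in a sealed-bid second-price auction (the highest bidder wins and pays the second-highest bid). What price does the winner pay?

Ranking the bids: Uma €2,580 > Jonah €2,565 > Hana €2,435 > Rosa €2,285 > Carol €1,470 > Keiko €970 > Sofia €730.
Uma is the highest bidder, so Uma wins.
Under the second-price rule, the price is the second-highest bid: €2,565.

€2,565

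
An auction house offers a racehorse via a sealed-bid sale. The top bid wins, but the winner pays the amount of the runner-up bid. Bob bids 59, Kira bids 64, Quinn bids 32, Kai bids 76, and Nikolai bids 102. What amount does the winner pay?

Sorted high to low: Nikolai 102; Kai 76; Kira 64; Bob 59; Quinn 32.
Nikolai has the highest bid, so Nikolai wins.
The second-highest bid is 76, so that is what Nikolai pays.

The winner pays 76.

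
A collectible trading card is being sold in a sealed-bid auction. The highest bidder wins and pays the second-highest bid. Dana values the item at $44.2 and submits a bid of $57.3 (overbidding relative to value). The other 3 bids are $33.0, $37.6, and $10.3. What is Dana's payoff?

Highest competing bid: $37.6.
Dana's bid $57.3 is the highest overall, so Dana wins and pays the second-highest bid, $37.6.
Payoff = value − price = $44.2 − $37.6 = $6.6.

Dana's payoff: $6.6.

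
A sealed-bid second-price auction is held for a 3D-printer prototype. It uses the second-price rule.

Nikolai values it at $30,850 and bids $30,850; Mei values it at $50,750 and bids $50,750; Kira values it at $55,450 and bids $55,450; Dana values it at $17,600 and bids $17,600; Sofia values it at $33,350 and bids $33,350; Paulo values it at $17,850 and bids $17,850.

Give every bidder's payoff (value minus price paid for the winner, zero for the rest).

Payoffs: Nikolai $0, Mei $0, Kira $4,700, Dana $0, Sofia $0, Paulo $0.

Ranking the bids: Kira $55,450; Mei $50,750; Sofia $33,350; Nikolai $30,850; Paulo $17,850; Dana $17,600.
Kira has the top bid and wins; the price is the second-highest bid, $50,750.
Kira's payoff = $55,450 − $50,750 = $4,700. All other bidders lose, so their payoff is 0.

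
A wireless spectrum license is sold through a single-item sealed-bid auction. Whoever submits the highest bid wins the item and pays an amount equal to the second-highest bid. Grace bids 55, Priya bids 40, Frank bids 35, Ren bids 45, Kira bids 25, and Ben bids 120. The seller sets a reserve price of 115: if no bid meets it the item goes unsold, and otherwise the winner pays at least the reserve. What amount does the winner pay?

Bids in descending order: Ben 120, then Grace 55, then Ren 45, then Priya 40, then Frank 35, then Kira 25.
Ben has the highest bid, so Ben wins.
The second-highest bid is 55, but the reserve 115 is higher, so the price is the reserve.

115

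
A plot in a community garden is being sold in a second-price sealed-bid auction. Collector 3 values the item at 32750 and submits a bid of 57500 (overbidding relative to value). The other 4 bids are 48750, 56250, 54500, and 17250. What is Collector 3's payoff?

Payoff = -23500.

Highest competing bid: 56250.
Collector 3's bid 57500 is the highest overall, so Collector 3 wins and pays the second-highest bid, 56250.
Payoff = value − price = 32750 − 56250 = -23500.
Overbidding won the item at a price above value — truthful bidding would have avoided this loss.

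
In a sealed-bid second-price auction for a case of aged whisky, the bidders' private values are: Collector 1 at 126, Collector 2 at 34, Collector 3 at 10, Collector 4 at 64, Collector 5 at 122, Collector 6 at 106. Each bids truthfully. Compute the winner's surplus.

Bids in descending order: Collector 1 126; Collector 5 122; Collector 6 106; Collector 4 64; Collector 2 34; Collector 3 10.
Collector 1 wins with the top bid and pays the second-highest, 122.
Surplus = 126 − 122 = 4.

Surplus = 4.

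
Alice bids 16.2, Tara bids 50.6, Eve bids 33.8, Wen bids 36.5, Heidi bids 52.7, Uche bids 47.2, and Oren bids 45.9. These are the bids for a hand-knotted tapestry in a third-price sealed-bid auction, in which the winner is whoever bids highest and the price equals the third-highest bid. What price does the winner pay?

The winner pays 47.2.

Sorted high to low: Heidi 52.7; Tara 50.6; Uche 47.2; Oren 45.9; Wen 36.5; Eve 33.8; Alice 16.2.
Heidi is the highest bidder, so Heidi wins.
Under the third-price rule, the price is the third-highest bid: 47.2.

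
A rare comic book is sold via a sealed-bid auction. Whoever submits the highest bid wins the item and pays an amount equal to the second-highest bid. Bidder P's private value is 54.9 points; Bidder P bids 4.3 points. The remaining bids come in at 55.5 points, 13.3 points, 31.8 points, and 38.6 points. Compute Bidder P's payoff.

Payoff = 0.0 points.

Highest competing bid: 55.5 points.
Bidder P's bid 4.3 points is not the highest, so Bidder P loses, pays nothing, and earns zero payoff.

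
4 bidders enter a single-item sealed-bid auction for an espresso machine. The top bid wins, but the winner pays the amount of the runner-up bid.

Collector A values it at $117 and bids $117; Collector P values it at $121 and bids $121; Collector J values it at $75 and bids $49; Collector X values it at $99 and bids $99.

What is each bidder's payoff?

Collector A $0, Collector P $4, Collector J $0, Collector X $0.

Ordered from highest: Collector P $121 > Collector A $117 > Collector X $99 > Collector J $49.
Collector P has the top bid and wins; the price is the second-highest bid, $117.
Collector P's payoff = $121 − $117 = $4. All other bidders lose, so their payoff is 0.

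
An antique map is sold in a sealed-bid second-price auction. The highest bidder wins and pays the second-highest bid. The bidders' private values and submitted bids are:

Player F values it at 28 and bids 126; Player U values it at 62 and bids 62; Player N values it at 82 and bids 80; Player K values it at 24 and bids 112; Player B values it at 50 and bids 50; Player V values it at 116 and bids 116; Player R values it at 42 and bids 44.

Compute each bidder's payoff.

Player F -88, Player U 0, Player N 0, Player K 0, Player B 0, Player V 0, Player R 0.

Ordered from highest: Player F 126, then Player V 116, then Player K 112, then Player N 80, then Player U 62, then Player B 50, then Player R 44.
Player F has the top bid and wins; the price is the second-highest bid, 116.
Player F's payoff = 28 − 116 = -88. All other bidders lose, so their payoff is 0.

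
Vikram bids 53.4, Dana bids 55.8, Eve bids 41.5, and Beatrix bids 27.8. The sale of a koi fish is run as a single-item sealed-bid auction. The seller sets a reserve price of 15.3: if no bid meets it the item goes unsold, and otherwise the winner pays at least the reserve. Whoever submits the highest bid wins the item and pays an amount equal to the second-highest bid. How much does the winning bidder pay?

53.4

Sorted high to low: Dana 55.8 > Vikram 53.4 > Eve 41.5 > Beatrix 27.8.
Dana has the highest bid, so Dana wins.
The second-highest bid is 53.4, which exceeds the reserve, so that sets the price.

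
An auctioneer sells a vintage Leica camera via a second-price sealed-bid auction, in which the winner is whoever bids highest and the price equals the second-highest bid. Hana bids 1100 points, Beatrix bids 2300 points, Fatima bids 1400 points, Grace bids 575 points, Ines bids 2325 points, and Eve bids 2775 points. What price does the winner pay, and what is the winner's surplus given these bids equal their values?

Sorted high to low: Eve 2775 points; Ines 2325 points; Beatrix 2300 points; Fatima 1400 points; Hana 1100 points; Grace 575 points.
Eve is the highest bidder, so Eve wins.
Under the second-price rule, the price is the second-highest bid: 2325 points.
Surplus = 2775 points − 2325 points = 450 points.

Price 2325 points; surplus 450 points.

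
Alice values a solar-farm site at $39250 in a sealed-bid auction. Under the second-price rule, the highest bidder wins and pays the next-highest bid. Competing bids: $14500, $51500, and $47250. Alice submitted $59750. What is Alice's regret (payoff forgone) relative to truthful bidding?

The highest competing bid is $51500.
Bidding truthfully at $39250: the top bid is $51500 (a rival), so Alice loses. Payoff = $0.
Bidding $59750: Alice has the top bid, wins, and pays the second-highest bid $51500. Payoff = $39250 − $51500 = -$12250.
Regret = truthful payoff − actual payoff = $0 − -$12250 = $12250.
Deviating from a truthful bid can only lose payoff in a second-price auction — never gain.

$12250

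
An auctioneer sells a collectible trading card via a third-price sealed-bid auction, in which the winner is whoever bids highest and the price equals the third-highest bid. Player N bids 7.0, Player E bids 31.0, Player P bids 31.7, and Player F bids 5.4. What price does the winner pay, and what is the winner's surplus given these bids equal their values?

The winner pays 7.0 for a surplus of 24.7.

Bids in descending order: Player P 31.7, then Player E 31.0, then Player N 7.0, then Player F 5.4.
Player P is the highest bidder, so Player P wins.
Under the third-price rule, the price is the third-highest bid: 7.0.
Surplus = 31.7 − 7.0 = 24.7.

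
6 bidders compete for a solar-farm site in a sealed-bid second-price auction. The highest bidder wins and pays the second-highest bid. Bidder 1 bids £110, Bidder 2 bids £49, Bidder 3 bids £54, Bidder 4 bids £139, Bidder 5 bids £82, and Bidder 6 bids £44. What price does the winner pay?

Bids in descending order: Bidder 4 £139, then Bidder 1 £110, then Bidder 5 £82, then Bidder 3 £54, then Bidder 2 £49, then Bidder 6 £44.
Bidder 4 has the highest bid, so Bidder 4 wins.
The second-highest bid is £110, so that is what Bidder 4 pays.

£110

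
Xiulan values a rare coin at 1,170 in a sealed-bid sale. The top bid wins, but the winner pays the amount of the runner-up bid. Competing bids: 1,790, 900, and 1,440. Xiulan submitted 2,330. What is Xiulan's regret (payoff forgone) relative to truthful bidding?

The highest competing bid is 1,790.
Bidding truthfully at 1,170: the top bid is 1,790 (a rival), so Xiulan loses. Payoff = 0.
Bidding 2,330: Xiulan has the top bid, wins, and pays the second-highest bid 1,790. Payoff = 1,170 − 1,790 = -620.
Regret = truthful payoff − actual payoff = 0 − -620 = 620.
This is the dominant-strategy logic: truthful bidding weakly beats any alternative.

620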